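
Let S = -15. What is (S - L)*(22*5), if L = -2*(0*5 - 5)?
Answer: -2750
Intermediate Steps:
L = 10 (L = -2*(0 - 5) = -2*(-5) = 10)
(S - L)*(22*5) = (-15 - 1*10)*(22*5) = (-15 - 10)*110 = -25*110 = -2750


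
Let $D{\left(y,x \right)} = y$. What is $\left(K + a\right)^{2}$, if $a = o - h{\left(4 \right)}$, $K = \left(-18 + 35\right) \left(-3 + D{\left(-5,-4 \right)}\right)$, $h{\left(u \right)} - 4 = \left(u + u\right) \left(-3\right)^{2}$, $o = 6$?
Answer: $42436$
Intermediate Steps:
$h{\left(u \right)} = 4 + 18 u$ ($h{\left(u \right)} = 4 + \left(u + u\right) \left(-3\right)^{2} = 4 + 2 u 9 = 4 + 18 u$)
$K = -136$ ($K = \left(-18 + 35\right) \left(-3 - 5\right) = 17 \left(-8\right) = -136$)
$a = -70$ ($a = 6 - \left(4 + 18 \cdot 4\right) = 6 - \left(4 + 72\right) = 6 - 76 = -70$)
$\left(K + a\right)^{2} = \left(-136 - 70\right)^{2} = \left(-206\right)^{2} = 42436$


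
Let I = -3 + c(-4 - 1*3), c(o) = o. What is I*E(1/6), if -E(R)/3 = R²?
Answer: ⅚ ≈ 0.83333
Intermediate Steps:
E(R) = -3*R²
I = -10 (I = -3 + (-4 - 1*3) = -3 + (-4 - 3) = -3 - 7 = -10)
I*E(1/6) = -(-30)*(1/6)² = -(-30)*(1*(⅙))² = -(-30)*(⅙)² = -(-30)/36 = -10*(-1/12) = ⅚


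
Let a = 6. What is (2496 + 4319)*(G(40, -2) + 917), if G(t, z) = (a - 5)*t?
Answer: 6521955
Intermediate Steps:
G(t, z) = t (G(t, z) = (6 - 5)*t = 1*t = t)
(2496 + 4319)*(G(40, -2) + 917) = (2496 + 4319)*(40 + 917) = 6815*957 = 6521955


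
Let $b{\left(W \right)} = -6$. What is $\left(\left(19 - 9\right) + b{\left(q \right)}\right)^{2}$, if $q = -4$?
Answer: $16$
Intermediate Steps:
$\left(\left(19 - 9\right) + b{\left(q \right)}\right)^{2} = \left(\left(19 - 9\right) - 6\right)^{2} = \left(10 - 6\right)^{2} = 4^{2} = 16$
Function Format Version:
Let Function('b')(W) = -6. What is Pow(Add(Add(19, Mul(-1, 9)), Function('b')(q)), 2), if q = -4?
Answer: 16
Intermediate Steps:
Pow(Add(Add(19, Mul(-1, 9)), Function('b')(q)), 2) = Pow(Add(Add(19, Mul(-1, 9)), -6), 2) = Pow(Add(Add(19, -9), -6), 2) = Pow(Add(10, -6), 2) = Pow(4, 2) = 16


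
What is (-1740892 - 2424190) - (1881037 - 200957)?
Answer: -5845162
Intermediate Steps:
(-1740892 - 2424190) - (1881037 - 200957) = -4165082 - 1*1680080 = -4165082 - 1680080 = -5845162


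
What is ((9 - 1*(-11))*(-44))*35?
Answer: -30800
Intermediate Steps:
((9 - 1*(-11))*(-44))*35 = ((9 + 11)*(-44))*35 = (20*(-44))*35 = -880*35 = -30800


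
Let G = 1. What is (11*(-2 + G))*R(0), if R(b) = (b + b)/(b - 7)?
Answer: 0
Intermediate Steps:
R(b) = 2*b/(-7 + b) (R(b) = (2*b)/(-7 + b) = 2*b/(-7 + b))
(11*(-2 + G))*R(0) = (11*(-2 + 1))*(2*0/(-7 + 0)) = (11*(-1))*(2*0/(-7)) = -22*0*(-1)/7 = -11*0 = 0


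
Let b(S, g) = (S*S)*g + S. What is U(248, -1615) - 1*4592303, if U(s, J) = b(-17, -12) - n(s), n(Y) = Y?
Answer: -4596036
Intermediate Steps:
b(S, g) = S + g*S**2 (b(S, g) = S**2*g + S = g*S**2 + S = S + g*S**2)
U(s, J) = -3485 - s (U(s, J) = -17*(1 - 17*(-12)) - s = -17*(1 + 204) - s = -17*205 - s = -3485 - s)
U(248, -1615) - 1*4592303 = (-3485 - 1*248) - 1*4592303 = (-3485 - 248) - 4592303 = -3733 - 4592303 = -4596036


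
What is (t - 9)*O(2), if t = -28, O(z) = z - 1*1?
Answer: -37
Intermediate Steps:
O(z) = -1 + z (O(z) = z - 1 = -1 + z)
(t - 9)*O(2) = (-28 - 9)*(-1 + 2) = -37*1 = -37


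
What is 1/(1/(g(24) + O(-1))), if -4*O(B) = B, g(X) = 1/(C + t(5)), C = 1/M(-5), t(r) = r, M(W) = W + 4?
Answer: ½ ≈ 0.50000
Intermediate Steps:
M(W) = 4 + W
C = -1 (C = 1/(4 - 5) = 1/(-1) = -1)
g(X) = ¼ (g(X) = 1/(-1 + 5) = 1/4 = ¼)
O(B) = -B/4
1/(1/(g(24) + O(-1))) = 1/(1/(¼ - ¼*(-1))) = 1/(1/(¼ + ¼)) = 1/(1/(½)) = 1/2 = ½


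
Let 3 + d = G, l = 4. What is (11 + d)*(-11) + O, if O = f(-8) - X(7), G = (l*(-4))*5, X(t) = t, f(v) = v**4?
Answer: 4881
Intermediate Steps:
G = -80 (G = (4*(-4))*5 = -16*5 = -80)
d = -83 (d = -3 - 80 = -83)
O = 4089 (O = (-8)**4 - 1*7 = 4096 - 7 = 4089)
(11 + d)*(-11) + O = (11 - 83)*(-11) + 4089 = -72*(-11) + 4089 = 792 + 4089 = 4881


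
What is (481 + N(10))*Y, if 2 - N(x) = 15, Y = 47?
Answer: 21996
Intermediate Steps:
N(x) = -13 (N(x) = 2 - 1*15 = 2 - 15 = -13)
(481 + N(10))*Y = (481 - 13)*47 = 468*47 = 21996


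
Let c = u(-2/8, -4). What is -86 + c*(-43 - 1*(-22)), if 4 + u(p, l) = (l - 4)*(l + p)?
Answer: -716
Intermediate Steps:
u(p, l) = -4 + (-4 + l)*(l + p) (u(p, l) = -4 + (l - 4)*(l + p) = -4 + (-4 + l)*(l + p))
c = 30 (c = -4 + (-4)² - 4*(-4) - (-8)/8 - (-8)/8 = -4 + 16 + 16 - (-8)/8 - (-8)/8 = -4 + 16 + 16 - 4*(-¼) - 4*(-¼) = -4 + 16 + 16 + 1 + 1 = 30)
-86 + c*(-43 - 1*(-22)) = -86 + 30*(-43 - 1*(-22)) = -86 + 30*(-43 + 22) = -86 + 30*(-21) = -86 - 630 = -716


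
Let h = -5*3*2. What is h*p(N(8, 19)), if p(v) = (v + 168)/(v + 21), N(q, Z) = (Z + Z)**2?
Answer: -9672/293 ≈ -33.010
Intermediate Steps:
N(q, Z) = 4*Z**2 (N(q, Z) = (2*Z)**2 = 4*Z**2)
h = -30 (h = -15*2 = -30)
p(v) = (168 + v)/(21 + v)
h*p(N(8, 19)) = -30*(168 + 4*19**2)/(21 + 4*19**2) = -30*(168 + 4*361)/(21 + 4*361) = -30*(168 + 1444)/(21 + 1444) = -30*1612/1465 = -9672/293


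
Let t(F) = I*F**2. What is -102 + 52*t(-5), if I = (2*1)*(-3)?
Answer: -7902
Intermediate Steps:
I = -6 (I = 2*(-3) = -6)
t(F) = -6*F**2
-102 + 52*t(-5) = -102 + 52*(-6*(-5)**2) = -102 + 52*(-6*25) = -102 + 52*(-150) = -102 - 7800 = -7902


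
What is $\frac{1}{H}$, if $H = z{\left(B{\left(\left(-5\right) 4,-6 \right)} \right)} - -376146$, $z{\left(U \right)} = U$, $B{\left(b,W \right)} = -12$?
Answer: $\frac{1}{376134} \approx 2.6586 \cdot 10^{-6}$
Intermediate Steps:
$H = 376134$ ($H = -12 - -376146 = -12 + 376146 = 376134$)
$\frac{1}{H} = \frac{1}{376134}$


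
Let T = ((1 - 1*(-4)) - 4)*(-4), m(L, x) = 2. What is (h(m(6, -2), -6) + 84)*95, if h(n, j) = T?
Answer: 7600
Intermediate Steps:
T = -4 (T = ((1 + 4) - 4)*(-4) = (5 - 4)*(-4) = 1*(-4) = -4)
h(n, j) = -4
(h(m(6, -2), -6) + 84)*95 = (-4 + 84)*95 = 80*95 = 7600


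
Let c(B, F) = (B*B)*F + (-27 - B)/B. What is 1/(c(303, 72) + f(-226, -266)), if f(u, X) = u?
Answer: 101/667612112 ≈ 1.5129e-7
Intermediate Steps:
c(B, F) = F*B² + (-27 - B)/B (c(B, F) = B²*F + (-27 - B)/B = F*B² + (-27 - B)/B)
1/(c(303, 72) + f(-226, -266)) = 1/((-27 - 1*303 + 72*303³)/303 - 226) = 1/((-27 - 303 + 72*27818127)/303 - 226) = 1/((-27 - 303 + 2002905144)/303 - 226) = 1/((1/303)*2002904814 - 226) = 1/(667634938/101 - 226) = 1/(667612112/101) = 101/667612112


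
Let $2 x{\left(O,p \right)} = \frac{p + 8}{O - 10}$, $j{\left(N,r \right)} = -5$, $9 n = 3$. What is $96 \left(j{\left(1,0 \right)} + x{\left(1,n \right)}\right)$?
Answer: $- \frac{4720}{9} \approx -524.44$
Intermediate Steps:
$n = \frac{1}{3}$ ($n = \frac{1}{9} \cdot 3 = \frac{1}{3} \approx 0.33333$)
$x{\left(O,p \right)} = \frac{8 + p}{2 \left(-10 + O\right)}$ ($x{\left(O,p \right)} = \frac{\left(p + 8\right) \frac{1}{O - 10}}{2} = \frac{\left(8 + p\right) \frac{1}{-10 + O}}{2} = \frac{\frac{1}{-10 + O} \left(8 + p\right)}{2} = \frac{8 + p}{2 \left(-10 + O\right)}$)
$96 \left(j{\left(1,0 \right)} + x{\left(1,n \right)}\right) = 96 \left(-5 + \frac{8 + \frac{1}{3}}{2 \left(-10 + 1\right)}\right) = 96 \left(-5 + \frac{1}{2} \frac{1}{-9} \cdot \frac{25}{3}\right) = 96 \left(-5 + \frac{1}{2} \left(- \frac{1}{9}\right) \frac{25}{3}\right) = 96 \left(-5 - \frac{25}{54}\right) = 96 \left(- \frac{295}{54}\right) = - \frac{4720}{9}$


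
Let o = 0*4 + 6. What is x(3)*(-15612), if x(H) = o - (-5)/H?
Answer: -119692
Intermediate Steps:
o = 6 (o = 0 + 6 = 6)
x(H) = 6 + 5/H (x(H) = 6 - (-5)/H = 6 + 5/H)
x(3)*(-15612) = (6 + 5/3)*(-15612) = (23/3)*(-15612) = -119692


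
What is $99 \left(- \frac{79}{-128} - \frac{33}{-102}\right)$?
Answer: $\frac{202653}{2176} \approx 93.131$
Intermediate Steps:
$99 \left(- \frac{79}{-128} - \frac{33}{-102}\right) = 99 \left(\left(-79\right) \left(- \frac{1}{128}\right) - - \frac{11}{34}\right) = 99 \left(\frac{79}{128} + \frac{11}{34}\right) = 99 \cdot \frac{2047}{2176} = \frac{202653}{2176}$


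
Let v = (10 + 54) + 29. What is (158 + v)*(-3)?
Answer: -753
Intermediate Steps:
v = 93 (v = 64 + 29 = 93)
(158 + v)*(-3) = (158 + 93)*(-3) = 251*(-3) = -753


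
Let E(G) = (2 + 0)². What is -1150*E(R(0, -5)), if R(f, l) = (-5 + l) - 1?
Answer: -4600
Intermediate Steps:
R(f, l) = -6 + l
E(G) = 4 (E(G) = 2² = 4)
-1150*E(R(0, -5)) = -1150*4 = -4600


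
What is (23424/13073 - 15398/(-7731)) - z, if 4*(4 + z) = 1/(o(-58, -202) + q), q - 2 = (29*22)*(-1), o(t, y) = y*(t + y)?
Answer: 9603520412461/1233830367504 ≈ 7.7835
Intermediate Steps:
q = -636 (q = 2 + (29*22)*(-1) = 2 + 638*(-1) = 2 - 638 = -636)
z = -830143/207536 (z = -4 + 1/(4*(-202*(-58 - 202) - 636)) = -4 + 1/(4*(-202*(-260) - 636)) = -4 + 1/(4*(52520 - 636)) = -4 + (¼)/51884 = -4 + (¼)*(1/51884) = -4 + 1/207536 = -830143/207536 ≈ -4.0000)
(23424/13073 - 15398/(-7731)) - z = (23424/13073 - 15398/(-7731)) - 1*(-830143/207536) = (23424*(1/13073) - 15398*(-1/7731)) + 830143/207536 = (23424/13073 + 15398/7731) + 830143/207536 = 382388998/101067363 + 830143/207536 = 9603520412461/1233830367504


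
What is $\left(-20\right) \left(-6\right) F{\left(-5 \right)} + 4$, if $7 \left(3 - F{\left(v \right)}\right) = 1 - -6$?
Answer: $244$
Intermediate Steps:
$F{\left(v \right)} = 2$ ($F{\left(v \right)} = 3 - \frac{1 - -6}{7} = 3 - \frac{1 + 6}{7} = 3 - 1 = 2$)
$\left(-20\right) \left(-6\right) F{\left(-5 \right)} + 4 = \left(-20\right) \left(-6\right) 2 + 4 = 120 \cdot 2 + 4 = 240 + 4 = 244$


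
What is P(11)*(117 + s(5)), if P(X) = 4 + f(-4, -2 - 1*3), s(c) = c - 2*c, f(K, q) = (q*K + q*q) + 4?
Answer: 5936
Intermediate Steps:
f(K, q) = 4 + q² + K*q (f(K, q) = (K*q + q²) + 4 = (q² + K*q) + 4 = 4 + q² + K*q)
s(c) = -c
P(X) = 53 (P(X) = 4 + (4 + (-2 - 1*3)² - 4*(-2 - 1*3)) = 4 + (4 + (-2 - 3)² - 4*(-2 - 3)) = 4 + (4 + (-5)² - 4*(-5)) = 4 + (4 + 25 + 20) = 4 + 49 = 53)
P(11)*(117 + s(5)) = 53*(117 - 1*5) = 53*(117 - 5) = 53*112 = 5936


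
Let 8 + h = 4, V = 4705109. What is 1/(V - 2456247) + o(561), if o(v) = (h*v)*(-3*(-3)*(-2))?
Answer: 90836033905/2248862 ≈ 40392.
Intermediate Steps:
h = -4 (h = -8 + 4 = -4)
o(v) = 72*v (o(v) = (-4*v)*(-3*(-3)*(-2)) = (-4*v)*(9*(-2)) = -4*v*(-18) = 72*v)
1/(V - 2456247) + o(561) = 1/(4705109 - 2456247) + 72*561 = 1/2248862 + 40392 = 90836033905/2248862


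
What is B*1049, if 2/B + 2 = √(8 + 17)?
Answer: 2098/3 ≈ 699.33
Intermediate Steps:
B = ⅔ (B = 2/(-2 + √(8 + 17)) = 2/(-2 + √25) = 2/(-2 + 5) = 2/3 = 2*(⅓) = ⅔ ≈ 0.66667)
B*1049 = (⅔)*1049 = 2098/3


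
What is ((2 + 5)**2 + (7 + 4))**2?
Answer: 3600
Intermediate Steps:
((2 + 5)**2 + (7 + 4))**2 = (7**2 + 11)**2 = (49 + 11)**2 = 60**2 = 3600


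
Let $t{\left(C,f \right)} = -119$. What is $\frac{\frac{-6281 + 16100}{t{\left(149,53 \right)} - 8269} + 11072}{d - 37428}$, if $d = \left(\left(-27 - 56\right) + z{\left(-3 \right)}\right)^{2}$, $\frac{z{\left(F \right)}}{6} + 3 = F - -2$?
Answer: $- \frac{10318013}{24212428} \approx -0.42615$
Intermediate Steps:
$z{\left(F \right)} = -6 + 6 F$ ($z{\left(F \right)} = -18 + 6 \left(F - -2\right) = -18 + 6 \left(F + 2\right) = -18 + 6 \left(2 + F\right) = -18 + \left(12 + 6 F\right) = -6 + 6 F$)
$d = 11449$ ($d = \left(\left(-27 - 56\right) + \left(-6 + 6 \left(-3\right)\right)\right)^{2} = \left(-83 - 24\right)^{2} = \left(-107\right)^{2} = 11449$)
$\frac{\frac{-6281 + 16100}{t{\left(149,53 \right)} - 8269} + 11072}{d - 37428} = \frac{\frac{-6281 + 16100}{-119 - 8269} + 11072}{11449 - 37428} = \frac{\frac{9819}{-8388} + 11072}{-25979} = \left(9819 \left(- \frac{1}{8388}\right) + 11072\right) \left(- \frac{1}{25979}\right) = \left(- \frac{1091}{932} + 11072\right) \left(- \frac{1}{25979}\right) = \frac{10318013}{932} \left(- \frac{1}{25979}\right) = - \frac{10318013}{24212428}$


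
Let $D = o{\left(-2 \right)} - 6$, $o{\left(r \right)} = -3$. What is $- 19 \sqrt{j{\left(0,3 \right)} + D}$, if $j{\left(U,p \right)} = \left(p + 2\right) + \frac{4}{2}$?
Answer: $- 19 i \sqrt{2} \approx - 26.87 i$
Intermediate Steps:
$j{\left(U,p \right)} = 4 + p$ ($j{\left(U,p \right)} = \left(2 + p\right) + 4 \cdot \frac{1}{2} = \left(2 + p\right) + 2 = 4 + p$)
$D = -9$ ($D = -3 - 6 = -9$)
$- 19 \sqrt{j{\left(0,3 \right)} + D} = - 19 \sqrt{\left(4 + 3\right) - 9} = - 19 \sqrt{7 - 9} = - 19 \sqrt{-2} = - 19 i \sqrt{2}$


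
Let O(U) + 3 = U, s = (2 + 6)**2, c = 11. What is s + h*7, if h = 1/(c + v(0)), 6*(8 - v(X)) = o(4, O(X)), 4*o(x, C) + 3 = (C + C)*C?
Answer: 1352/21 ≈ 64.381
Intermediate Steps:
s = 64 (s = 8**2 = 64)
O(U) = -3 + U
o(x, C) = -3/4 + C**2/2 (o(x, C) = -3/4 + ((C + C)*C)/4 = -3/4 + ((2*C)*C)/4 = -3/4 + (2*C**2)/4 = -3/4 + C**2/2)
v(X) = 65/8 - (-3 + X)**2/12 (v(X) = 8 - (-3/4 + (-3 + X)**2/2)/6 = 8 + (1/8 - (-3 + X)**2/12) = 65/8 - (-3 + X)**2/12)
h = 8/147 (h = 1/(11 + (65/8 - (-3 + 0)**2/12)) = 1/(11 + (65/8 - 1/12*(-3)**2)) = 1/(11 + (65/8 - 1/12*9)) = 1/(11 + (65/8 - 3/4)) = 1/(11 + 59/8) = 1/(147/8) = 8/147 ≈ 0.054422)
s + h*7 = 64 + (8/147)*7 = 64 + 8/21 = 1352/21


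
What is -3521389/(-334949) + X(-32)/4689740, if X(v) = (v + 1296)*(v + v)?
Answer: 4121825703639/392705930815 ≈ 10.496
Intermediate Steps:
X(v) = 2*v*(1296 + v) (X(v) = (1296 + v)*(2*v) = 2*v*(1296 + v))
-3521389/(-334949) + X(-32)/4689740 = -3521389/(-334949) + (2*(-32)*(1296 - 32))/4689740 = -3521389*(-1/334949) + (2*(-32)*1264)*(1/4689740) = 3521389/334949 - 80896*1/4689740 = 3521389/334949 - 20224/1172435 = 4121825703639/392705930815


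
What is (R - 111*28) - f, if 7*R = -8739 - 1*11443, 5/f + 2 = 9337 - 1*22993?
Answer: -572789169/95606 ≈ -5991.1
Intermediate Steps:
f = -5/13658 (f = 5/(-2 + (9337 - 1*22993)) = 5/(-2 + (9337 - 22993)) = 5/(-2 - 13656) = 5/(-13658) = 5*(-1/13658) = -5/13658 ≈ -0.00036609)
R = -20182/7 (R = (-8739 - 1*11443)/7 = (-8739 - 11443)/7 = (⅐)*(-20182) = -20182/7 ≈ -2883.1)
(R - 111*28) - f = (-20182/7 - 111*28) - 1*(-5/13658) = (-20182/7 - 3108) + 5/13658 = -41938/7 + 5/13658 = -572789169/95606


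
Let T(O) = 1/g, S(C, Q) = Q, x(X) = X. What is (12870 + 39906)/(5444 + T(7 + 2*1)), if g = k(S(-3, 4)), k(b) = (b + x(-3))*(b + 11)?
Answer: 791640/81661 ≈ 9.6942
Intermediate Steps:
k(b) = (-3 + b)*(11 + b) (k(b) = (b - 3)*(b + 11) = (-3 + b)*(11 + b))
g = 15 (g = -33 + 4² + 8*4 = -33 + 16 + 32 = 15)
T(O) = 1/15
(12870 + 39906)/(5444 + T(7 + 2*1)) = (12870 + 39906)/(5444 + 1/15) = 52776/(81661/15) = 52776*(15/81661) = 791640/81661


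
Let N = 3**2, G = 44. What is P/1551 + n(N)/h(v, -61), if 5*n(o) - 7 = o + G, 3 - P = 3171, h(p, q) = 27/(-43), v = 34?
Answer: -8948/423 ≈ -21.154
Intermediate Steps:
h(p, q) = -27/43 (h(p, q) = 27*(-1/43) = -27/43)
P = -3168 (P = 3 - 1*3171 = 3 - 3171 = -3168)
N = 9
n(o) = 51/5 + o/5 (n(o) = 7/5 + (o + 44)/5 = 7/5 + (44 + o)/5 = 7/5 + (44/5 + o/5) = 51/5 + o/5)
P/1551 + n(N)/h(v, -61) = -3168/1551 + (51/5 + (1/5)*9)/(-27/43) = -3168*1/1551 + (51/5 + 9/5)*(-43/27) = -96/47 + 12*(-43/27) = -96/47 - 172/9 = -8948/423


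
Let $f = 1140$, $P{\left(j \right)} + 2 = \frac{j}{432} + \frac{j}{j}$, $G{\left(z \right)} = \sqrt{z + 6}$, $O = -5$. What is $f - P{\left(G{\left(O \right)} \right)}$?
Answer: $\frac{492911}{432} \approx 1141.0$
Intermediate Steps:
$G{\left(z \right)} = \sqrt{6 + z}$
$P{\left(j \right)} = -1 + \frac{j}{432}$ ($P{\left(j \right)} = -2 + \left(\frac{j}{432} + \frac{j}{j}\right) = -2 + \left(j \frac{1}{432} + 1\right) = -2 + \left(\frac{j}{432} + 1\right) = -2 + \left(1 + \frac{j}{432}\right) = -1 + \frac{j}{432}$)
$f - P{\left(G{\left(O \right)} \right)} = 1140 - \left(-1 + \frac{\sqrt{6 - 5}}{432}\right) = 1140 - \left(-1 + \frac{\sqrt{1}}{432}\right) = 1140 - \left(-1 + \frac{1}{432} \cdot 1\right) = 1140 - \left(-1 + \frac{1}{432}\right) = 1140 - - \frac{431}{432} = 1140 + \frac{431}{432} = \frac{492911}{432}$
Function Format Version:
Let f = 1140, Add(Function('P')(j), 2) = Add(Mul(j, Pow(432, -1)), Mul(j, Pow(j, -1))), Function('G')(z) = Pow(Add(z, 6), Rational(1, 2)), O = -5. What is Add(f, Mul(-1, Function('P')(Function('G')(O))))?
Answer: Rational(492911, 432) ≈ 1141.0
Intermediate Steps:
Function('G')(z) = Pow(Add(6, z), Rational(1, 2))
Function('P')(j) = Add(-1, Mul(Rational(1, 432), j)) (Function('P')(j) = Add(-2, Add(Mul(j, Pow(432, -1)), Mul(j, Pow(j, -1)))) = Add(-2, Add(Mul(j, Rational(1, 432)), 1)) = Add(-2, Add(Mul(Rational(1, 432), j), 1)) = Add(-2, Add(1, Mul(Rational(1, 432), j))) = Add(-1, Mul(Rational(1, 432), j)))
Add(f, Mul(-1, Function('P')(Function('G')(O)))) = Add(1140, Mul(-1, Add(-1, Mul(Rational(1, 432), Pow(Add(6, -5), Rational(1, 2)))))) = Add(1140, Mul(-1, Add(-1, Mul(Rational(1, 432), Pow(1, Rational(1, 2)))))) = Add(1140, Mul(-1, Add(-1, Mul(Rational(1, 432), 1)))) = Add(1140, Mul(-1, Add(-1, Rational(1, 432)))) = Add(1140, Mul(-1, Rational(-431, 432))) = Add(1140, Rational(431, 432)) = Rational(492911, 432)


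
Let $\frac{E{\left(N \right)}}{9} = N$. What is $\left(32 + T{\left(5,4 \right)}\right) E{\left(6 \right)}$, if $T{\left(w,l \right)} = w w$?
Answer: $3078$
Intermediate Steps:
$E{\left(N \right)} = 9 N$
$T{\left(w,l \right)} = w^{2}$
$\left(32 + T{\left(5,4 \right)}\right) E{\left(6 \right)} = \left(32 + 5^{2}\right) 9 \cdot 6 = \left(32 + 25\right) 54 = 57 \cdot 54 = 3078$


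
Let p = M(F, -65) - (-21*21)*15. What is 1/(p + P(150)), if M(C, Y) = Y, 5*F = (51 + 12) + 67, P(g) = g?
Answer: 1/6700 ≈ 0.00014925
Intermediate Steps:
F = 26 (F = ((51 + 12) + 67)/5 = (63 + 67)/5 = (⅕)*130 = 26)
p = 6550 (p = -65 - (-21*21)*15 = -65 - (-441)*15 = -65 - 1*(-6615) = -65 + 6615 = 6550)
1/(p + P(150)) = 1/(6550 + 150) = 1/6700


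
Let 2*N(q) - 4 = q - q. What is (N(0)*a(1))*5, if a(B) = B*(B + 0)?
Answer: 10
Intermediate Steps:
N(q) = 2 (N(q) = 2 + (q - q)/2 = 2 + (½)*0 = 2 + 0 = 2)
a(B) = B² (a(B) = B*B = B²)
(N(0)*a(1))*5 = (2*1²)*5 = (2*1)*5 = 2*5 = 10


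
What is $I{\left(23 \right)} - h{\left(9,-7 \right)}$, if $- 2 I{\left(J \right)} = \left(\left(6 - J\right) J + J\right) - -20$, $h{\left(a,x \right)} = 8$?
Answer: $166$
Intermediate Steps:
$I{\left(J \right)} = -10 - \frac{J}{2} - \frac{J \left(6 - J\right)}{2}$ ($I{\left(J \right)} = - \frac{\left(\left(6 - J\right) J + J\right) - -20}{2} = - \frac{\left(J \left(6 - J\right) + J\right) + 20}{2} = - \frac{\left(J + J \left(6 - J\right)\right) + 20}{2} = - \frac{20 + J + J \left(6 - J\right)}{2} = -10 - \frac{J}{2} - \frac{J \left(6 - J\right)}{2}$)
$I{\left(23 \right)} - h{\left(9,-7 \right)} = \left(-10 + \frac{23^{2}}{2} - \frac{161}{2}\right) - 8 = \left(-10 + \frac{1}{2} \cdot 529 - \frac{161}{2}\right) - 8 = \left(-10 + \frac{529}{2} - \frac{161}{2}\right) - 8 = 174 - 8 = 166$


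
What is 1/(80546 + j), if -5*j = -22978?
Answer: 5/425708 ≈ 1.1745e-5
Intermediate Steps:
j = 22978/5 (j = -⅕*(-22978) = 22978/5 ≈ 4595.6)
1/(80546 + j) = 1/(80546 + 22978/5) = 1/(425708/5) = 5/425708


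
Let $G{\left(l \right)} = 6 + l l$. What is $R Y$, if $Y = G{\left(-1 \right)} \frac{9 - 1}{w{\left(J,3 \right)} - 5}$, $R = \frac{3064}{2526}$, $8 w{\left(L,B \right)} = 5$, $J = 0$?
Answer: $- \frac{98048}{6315} \approx -15.526$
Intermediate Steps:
$w{\left(L,B \right)} = \frac{5}{8}$ ($w{\left(L,B \right)} = \frac{1}{8} \cdot 5 = \frac{5}{8}$)
$G{\left(l \right)} = 6 + l^{2}$
$R = \frac{1532}{1263}$ ($R = 3064 \cdot \frac{1}{2526} = \frac{1532}{1263} \approx 1.213$)
$Y = - \frac{64}{5}$ ($Y = \left(6 + \left(-1\right)^{2}\right) \frac{9 - 1}{\frac{5}{8} - 5} = \left(6 + 1\right) \frac{8}{- \frac{35}{8}} = 7 \cdot 8 \left(- \frac{8}{35}\right) = 7 \left(- \frac{64}{35}\right) = - \frac{64}{5} \approx -12.8$)
$R Y = \frac{1532}{1263} \left(- \frac{64}{5}\right) = - \frac{98048}{6315}$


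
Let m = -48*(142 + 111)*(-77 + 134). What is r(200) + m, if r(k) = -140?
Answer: -692348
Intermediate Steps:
m = -692208 (m = -12144*57 = -48*14421 = -692208)
r(200) + m = -140 - 692208 = -692348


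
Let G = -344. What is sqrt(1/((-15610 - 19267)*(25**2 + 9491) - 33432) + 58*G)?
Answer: 17*I*sqrt(2148853398917497251)/176424582 ≈ 141.25*I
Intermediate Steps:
sqrt(1/((-15610 - 19267)*(25**2 + 9491) - 33432) + 58*G) = sqrt(1/((-15610 - 19267)*(25**2 + 9491) - 33432) + 58*(-344)) = sqrt(1/(-34877*(625 + 9491) - 33432) - 19952) = sqrt(1/(-34877*10116 - 33432) - 19952) = sqrt(1/(-352815732 - 33432) - 19952) = sqrt(1/(-352849164) - 19952) = sqrt(-1/352849164 - 19952) = sqrt(-7040046520129/352849164) = 17*I*sqrt(2148853398917497251)/176424582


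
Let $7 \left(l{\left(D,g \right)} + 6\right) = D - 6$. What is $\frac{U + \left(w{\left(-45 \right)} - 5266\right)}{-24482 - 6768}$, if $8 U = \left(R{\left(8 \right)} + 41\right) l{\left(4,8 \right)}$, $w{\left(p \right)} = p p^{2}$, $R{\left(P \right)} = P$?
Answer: $\frac{192859}{62500} \approx 3.0857$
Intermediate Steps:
$l{\left(D,g \right)} = - \frac{48}{7} + \frac{D}{7}$ ($l{\left(D,g \right)} = -6 + \frac{D - 6}{7} = -6 + \frac{-6 + D}{7} = -6 + \left(- \frac{6}{7} + \frac{D}{7}\right) = - \frac{48}{7} + \frac{D}{7}$)
$w{\left(p \right)} = p^{3}$
$U = - \frac{77}{2}$ ($U = \frac{\left(8 + 41\right) \left(- \frac{48}{7} + \frac{1}{7} \cdot 4\right)}{8} = \frac{49 \left(- \frac{48}{7} + \frac{4}{7}\right)}{8} = \frac{49 \left(- \frac{44}{7}\right)}{8} = \frac{1}{8} \left(-308\right) = - \frac{77}{2} \approx -38.5$)
$\frac{U + \left(w{\left(-45 \right)} - 5266\right)}{-24482 - 6768} = \frac{- \frac{77}{2} + \left(\left(-45\right)^{3} - 5266\right)}{-24482 - 6768} = \frac{- \frac{77}{2} - 96391}{-24482 - 6768} = \frac{- \frac{77}{2} - 96391}{-31250} = \left(- \frac{192859}{2}\right) \left(- \frac{1}{31250}\right) = \frac{192859}{62500}$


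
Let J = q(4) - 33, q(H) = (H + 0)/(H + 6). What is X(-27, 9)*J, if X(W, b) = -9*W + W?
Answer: -35208/5 ≈ -7041.6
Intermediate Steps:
X(W, b) = -8*W
q(H) = H/(6 + H)
J = -163/5 (J = 4/(6 + 4) - 33 = 4/10 - 33 = 4*(⅒) - 33 = ⅖ - 33 = -163/5 ≈ -32.600)
X(-27, 9)*J = -8*(-27)*(-163/5) = 216*(-163/5) = -35208/5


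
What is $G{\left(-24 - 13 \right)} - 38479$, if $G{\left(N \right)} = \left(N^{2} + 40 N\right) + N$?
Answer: $-38627$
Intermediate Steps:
$G{\left(N \right)} = N^{2} + 41 N$
$G{\left(-24 - 13 \right)} - 38479 = \left(-24 - 13\right) \left(41 - 37\right) - 38479 = - 37 \left(41 - 37\right) - 38479 = \left(-37\right) 4 - 38479 = -148 - 38479 = -38627$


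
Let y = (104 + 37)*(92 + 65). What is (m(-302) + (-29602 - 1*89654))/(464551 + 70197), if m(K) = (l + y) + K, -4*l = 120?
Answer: -97451/534748 ≈ -0.18224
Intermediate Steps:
l = -30 (l = -1/4*120 = -30)
y = 22137 (y = 141*157 = 22137)
m(K) = 22107 + K (m(K) = (-30 + 22137) + K = 22107 + K)
(m(-302) + (-29602 - 1*89654))/(464551 + 70197) = ((22107 - 302) + (-29602 - 1*89654))/(464551 + 70197) = (21805 + (-29602 - 89654))/534748 = (21805 - 119256)*(1/534748) = -97451*1/534748 = -97451/534748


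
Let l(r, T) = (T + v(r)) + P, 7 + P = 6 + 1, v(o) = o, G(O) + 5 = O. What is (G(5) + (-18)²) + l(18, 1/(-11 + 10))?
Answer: 341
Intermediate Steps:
G(O) = -5 + O
P = 0 (P = -7 + (6 + 1) = -7 + 7 = 0)
l(r, T) = T + r (l(r, T) = (T + r) + 0 = T + r)
(G(5) + (-18)²) + l(18, 1/(-11 + 10)) = ((-5 + 5) + (-18)²) + (1/(-11 + 10) + 18) = (0 + 324) + (1/(-1) + 18) = 324 + (-1 + 18) = 324 + 17 = 341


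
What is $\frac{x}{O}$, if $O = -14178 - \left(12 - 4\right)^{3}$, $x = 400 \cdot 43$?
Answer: $- \frac{1720}{1469} \approx -1.1709$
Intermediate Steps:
$x = 17200$
$O = -14690$ ($O = -14178 - 8^{3} = -14178 - 512 = -14690$)
$\frac{x}{O} = \frac{17200}{-14690} = 17200 \left(- \frac{1}{14690}\right) = - \frac{1720}{1469}$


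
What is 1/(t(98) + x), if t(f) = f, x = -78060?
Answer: -1/77962 ≈ -1.2827e-5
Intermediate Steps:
1/(t(98) + x) = 1/(98 - 78060) = 1/(-77962) = -1/77962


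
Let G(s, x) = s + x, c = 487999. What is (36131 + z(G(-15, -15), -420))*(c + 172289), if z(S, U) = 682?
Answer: 24307182144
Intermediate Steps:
(36131 + z(G(-15, -15), -420))*(c + 172289) = (36131 + 682)*(487999 + 172289) = 36813*660288 = 24307182144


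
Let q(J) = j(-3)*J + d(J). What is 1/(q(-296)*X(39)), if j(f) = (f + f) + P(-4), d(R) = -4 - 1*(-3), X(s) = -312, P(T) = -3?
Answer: -1/830856 ≈ -1.2036e-6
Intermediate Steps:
d(R) = -1 (d(R) = -4 + 3 = -1)
j(f) = -3 + 2*f (j(f) = (f + f) - 3 = 2*f - 3 = -3 + 2*f)
q(J) = -1 - 9*J (q(J) = (-3 + 2*(-3))*J - 1 = (-3 - 6)*J - 1 = -9*J - 1 = -1 - 9*J)
1/(q(-296)*X(39)) = 1/(-1 - 9*(-296)*(-312)) = -1/312/(-1 + 2664) = -1/312/2663 = (1/2663)*(-1/312) = -1/830856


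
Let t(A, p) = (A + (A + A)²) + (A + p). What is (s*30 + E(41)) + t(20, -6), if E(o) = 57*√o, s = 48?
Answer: 3074 + 57*√41 ≈ 3439.0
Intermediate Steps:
t(A, p) = p + 2*A + 4*A² (t(A, p) = (A + (2*A)²) + (A + p) = (A + 4*A²) + (A + p) = p + 2*A + 4*A²)
(s*30 + E(41)) + t(20, -6) = (48*30 + 57*√41) + (-6 + 2*20 + 4*20²) = (1440 + 57*√41) + (-6 + 40 + 4*400) = (1440 + 57*√41) + (-6 + 40 + 1600) = (1440 + 57*√41) + 1634 = 3074 + 57*√41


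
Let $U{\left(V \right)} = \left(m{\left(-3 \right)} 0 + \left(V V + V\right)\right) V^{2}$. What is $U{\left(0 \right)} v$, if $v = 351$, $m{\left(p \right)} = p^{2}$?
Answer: $0$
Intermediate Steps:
$U{\left(V \right)} = V^{2} \left(V + V^{2}\right)$ ($U{\left(V \right)} = \left(\left(-3\right)^{2} \cdot 0 + \left(V V + V\right)\right) V^{2} = \left(9 \cdot 0 + \left(V^{2} + V\right)\right) V^{2} = \left(0 + \left(V + V^{2}\right)\right) V^{2} = \left(V + V^{2}\right) V^{2} = V^{2} \left(V + V^{2}\right)$)
$U{\left(0 \right)} v = 0^{3} \left(1 + 0\right) 351 = 0 \cdot 1 \cdot 351 = 0 \cdot 351 = 0$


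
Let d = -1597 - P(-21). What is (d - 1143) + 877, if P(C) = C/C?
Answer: -1864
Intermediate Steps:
P(C) = 1
d = -1598 (d = -1597 - 1*1 = -1597 - 1 = -1598)
(d - 1143) + 877 = (-1598 - 1143) + 877 = -2741 + 877 = -1864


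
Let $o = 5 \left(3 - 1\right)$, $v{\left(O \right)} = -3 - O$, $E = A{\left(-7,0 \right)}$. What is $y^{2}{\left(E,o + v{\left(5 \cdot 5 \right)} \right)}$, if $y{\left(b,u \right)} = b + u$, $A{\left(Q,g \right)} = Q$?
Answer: $625$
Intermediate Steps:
$E = -7$
$o = 10$ ($o = 5 \left(3 - 1\right) = 5 \cdot 2 = 10$)
$y^{2}{\left(E,o + v{\left(5 \cdot 5 \right)} \right)} = \left(-7 + \left(10 - \left(3 + 5 \cdot 5\right)\right)\right)^{2} = \left(-7 + \left(10 - 28\right)\right)^{2} = \left(-7 - 18\right)^{2} = \left(-25\right)^{2} = 625$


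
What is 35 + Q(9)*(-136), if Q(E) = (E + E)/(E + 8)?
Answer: -109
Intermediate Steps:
Q(E) = 2*E/(8 + E) (Q(E) = (2*E)/(8 + E) = 2*E/(8 + E))
35 + Q(9)*(-136) = 35 + (2*9/(8 + 9))*(-136) = 35 + (2*9/17)*(-136) = 35 + (2*9*(1/17))*(-136) = 35 + (18/17)*(-136) = 35 - 144 = -109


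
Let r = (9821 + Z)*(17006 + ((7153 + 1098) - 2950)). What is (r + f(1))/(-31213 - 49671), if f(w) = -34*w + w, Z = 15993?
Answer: -575832865/80884 ≈ -7119.2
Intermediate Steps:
f(w) = -33*w
r = 575832898 (r = (9821 + 15993)*(17006 + ((7153 + 1098) - 2950)) = 25814*(17006 + (8251 - 2950)) = 25814*(17006 + 5301) = 25814*22307 = 575832898)
(r + f(1))/(-31213 - 49671) = (575832898 - 33*1)/(-31213 - 49671) = (575832898 - 33)/(-80884) = 575832865*(-1/80884) = -575832865/80884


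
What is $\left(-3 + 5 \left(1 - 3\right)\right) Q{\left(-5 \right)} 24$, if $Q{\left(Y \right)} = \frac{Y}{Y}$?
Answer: $-312$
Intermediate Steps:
$Q{\left(Y \right)} = 1$
$\left(-3 + 5 \left(1 - 3\right)\right) Q{\left(-5 \right)} 24 = \left(-3 + 5 \left(1 - 3\right)\right) 1 \cdot 24 = \left(-3 + 5 \left(-2\right)\right) 1 \cdot 24 = \left(-3 - 10\right) 1 \cdot 24 = \left(-13\right) 1 \cdot 24 = \left(-13\right) 24 = -312$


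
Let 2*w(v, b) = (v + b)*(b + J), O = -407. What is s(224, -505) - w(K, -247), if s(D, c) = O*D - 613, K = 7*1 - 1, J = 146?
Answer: -207903/2 ≈ -1.0395e+5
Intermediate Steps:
K = 6 (K = 7 - 1 = 6)
s(D, c) = -613 - 407*D (s(D, c) = -407*D - 613 = -613 - 407*D)
w(v, b) = (146 + b)*(b + v)/2 (w(v, b) = ((v + b)*(b + 146))/2 = ((b + v)*(146 + b))/2 = ((146 + b)*(b + v))/2 = (146 + b)*(b + v)/2)
s(224, -505) - w(K, -247) = (-613 - 407*224) - ((½)*(-247)² + 73*(-247) + 73*6 + (½)*(-247)*6) = (-613 - 91168) - ((½)*61009 - 18031 + 438 - 741) = -91781 - (61009/2 - 18031 + 438 - 741) = -91781 - 1*24341/2 = -91781 - 24341/2 = -207903/2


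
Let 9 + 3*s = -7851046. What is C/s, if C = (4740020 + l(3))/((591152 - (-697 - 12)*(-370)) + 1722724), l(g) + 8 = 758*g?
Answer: -7113429/8053400240515 ≈ -8.8328e-7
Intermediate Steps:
s = -7851055/3 (s = -3 + (⅓)*(-7851046) = -3 - 7851046/3 = -7851055/3 ≈ -2.6170e+6)
l(g) = -8 + 758*g
C = 2371143/1025773 (C = (4740020 + (-8 + 758*3))/((591152 - (-697 - 12)*(-370)) + 1722724) = (4740020 + (-8 + 2274))/((591152 - (-709)*(-370)) + 1722724) = (4740020 + 2266)/((591152 - 1*262330) + 1722724) = 4742286/((591152 - 262330) + 1722724) = 4742286/(328822 + 1722724) = 4742286/2051546 = 4742286*(1/2051546) = 2371143/1025773 ≈ 2.3116)
C/s = 2371143/(1025773*(-7851055/3)) = (2371143/1025773)*(-3/7851055) = -7113429/8053400240515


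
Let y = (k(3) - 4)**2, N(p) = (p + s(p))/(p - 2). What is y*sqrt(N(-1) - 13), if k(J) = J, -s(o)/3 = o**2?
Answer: I*sqrt(105)/3 ≈ 3.4156*I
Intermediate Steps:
s(o) = -3*o**2
N(p) = (p - 3*p**2)/(-2 + p) (N(p) = (p - 3*p**2)/(p - 2) = (p - 3*p**2)/(-2 + p))
y = 1 (y = (3 - 4)**2 = (-1)**2 = 1)
y*sqrt(N(-1) - 13) = 1*sqrt(-(1 - 3*(-1))/(-2 - 1) - 13) = 1*sqrt(-1*(1 + 3)/(-3) - 13) = 1*sqrt(-1*(-1/3)*4 - 13) = 1*sqrt(4/3 - 13) = 1*sqrt(-35/3) = 1*(I*sqrt(105)/3) = I*sqrt(105)/3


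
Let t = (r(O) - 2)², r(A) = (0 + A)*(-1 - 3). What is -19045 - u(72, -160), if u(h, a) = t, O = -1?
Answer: -19049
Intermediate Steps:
r(A) = -4*A (r(A) = A*(-4) = -4*A)
t = 4 (t = (-4*(-1) - 2)² = (4 - 2)² = 2² = 4)
u(h, a) = 4
-19045 - u(72, -160) = -19045 - 1*4 = -19045 - 4 = -19049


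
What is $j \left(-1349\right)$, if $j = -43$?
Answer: $58007$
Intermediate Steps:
$j \left(-1349\right) = \left(-43\right) \left(-1349\right) = 58007$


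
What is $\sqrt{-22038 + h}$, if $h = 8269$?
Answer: $7 i \sqrt{281} \approx 117.34 i$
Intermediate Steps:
$\sqrt{-22038 + h} = \sqrt{-22038 + 8269} = \sqrt{-13769} = 7 i \sqrt{281}$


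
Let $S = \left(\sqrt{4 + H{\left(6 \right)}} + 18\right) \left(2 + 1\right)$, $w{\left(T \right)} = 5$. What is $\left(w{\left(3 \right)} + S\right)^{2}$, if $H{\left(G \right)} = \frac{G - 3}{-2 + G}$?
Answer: $\frac{14095}{4} + 177 \sqrt{19} \approx 4295.3$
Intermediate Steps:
$H{\left(G \right)} = \frac{-3 + G}{-2 + G}$
$S = 54 + \frac{3 \sqrt{19}}{2}$ ($S = \left(\sqrt{4 + \frac{-3 + 6}{-2 + 6}} + 18\right) \left(2 + 1\right) = \left(\sqrt{4 + \frac{1}{4} \cdot 3} + 18\right) 3 = \left(\sqrt{4 + \frac{3}{4}} + 18\right) 3 = \left(\sqrt{\frac{19}{4}} + 18\right) 3 = \left(\frac{\sqrt{19}}{2} + 18\right) 3 = \left(18 + \frac{\sqrt{19}}{2}\right) 3 = 54 + \frac{3 \sqrt{19}}{2} \approx 60.538$)
$\left(w{\left(3 \right)} + S\right)^{2} = \left(5 + \left(54 + \frac{3 \sqrt{19}}{2}\right)\right)^{2} = \left(59 + \frac{3 \sqrt{19}}{2}\right)^{2}$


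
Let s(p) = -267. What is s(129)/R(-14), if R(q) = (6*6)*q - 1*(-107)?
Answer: 267/397 ≈ 0.67254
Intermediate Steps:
R(q) = 107 + 36*q (R(q) = 36*q + 107 = 107 + 36*q)
s(129)/R(-14) = -267/(107 + 36*(-14)) = -267/(107 - 504) = -267/(-397) = -267*(-1/397) = 267/397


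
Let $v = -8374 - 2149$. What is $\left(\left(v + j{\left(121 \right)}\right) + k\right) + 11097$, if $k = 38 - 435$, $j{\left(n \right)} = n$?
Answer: $298$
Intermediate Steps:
$v = -10523$ ($v = -8374 - 2149 = -10523$)
$k = -397$ ($k = 38 - 435 = -397$)
$\left(\left(v + j{\left(121 \right)}\right) + k\right) + 11097 = \left(\left(-10523 + 121\right) - 397\right) + 11097 = \left(-10402 - 397\right) + 11097 = -10799 + 11097 = 298$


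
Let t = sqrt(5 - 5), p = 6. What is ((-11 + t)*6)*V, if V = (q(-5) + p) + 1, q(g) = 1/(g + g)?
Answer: -2277/5 ≈ -455.40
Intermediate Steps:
t = 0 (t = sqrt(0) = 0)
q(g) = 1/(2*g)
V = 69/10 (V = ((1/2)/(-5) + 6) + 1 = ((1/2)*(-1/5) + 6) + 1 = (-1/10 + 6) + 1 = 59/10 + 1 = 69/10 ≈ 6.9000)
((-11 + t)*6)*V = ((-11 + 0)*6)*(69/10) = -11*6*(69/10) = -66*69/10 = -2277/5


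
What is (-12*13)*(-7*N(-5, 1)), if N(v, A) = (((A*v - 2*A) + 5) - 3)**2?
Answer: 27300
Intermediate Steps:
N(v, A) = (2 - 2*A + A*v)**2 (N(v, A) = (((-2*A + A*v) + 5) - 3)**2 = ((5 - 2*A + A*v) - 3)**2 = (2 - 2*A + A*v)**2)
(-12*13)*(-7*N(-5, 1)) = (-12*13)*(-7*(2 - 2*1 + 1*(-5))**2) = -(-1092)*(2 - 2 - 5)**2 = -(-1092)*(-5)**2 = -(-1092)*25 = -156*(-175) = 27300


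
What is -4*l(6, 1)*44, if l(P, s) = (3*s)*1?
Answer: -528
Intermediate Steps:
l(P, s) = 3*s
-4*l(6, 1)*44 = -12*44 = -528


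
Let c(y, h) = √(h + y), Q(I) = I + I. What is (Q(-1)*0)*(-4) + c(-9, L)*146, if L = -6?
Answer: 146*I*√15 ≈ 565.46*I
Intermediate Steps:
Q(I) = 2*I
(Q(-1)*0)*(-4) + c(-9, L)*146 = ((2*(-1))*0)*(-4) + √(-6 - 9)*146 = -2*0*(-4) + √(-15)*146 = 0*(-4) + (I*√15)*146 = 0 + 146*I*√15 = 146*I*√15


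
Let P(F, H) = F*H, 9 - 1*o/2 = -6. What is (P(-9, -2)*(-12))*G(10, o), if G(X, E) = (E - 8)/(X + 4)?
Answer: -2376/7 ≈ -339.43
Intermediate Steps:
o = 30 (o = 18 - 2*(-6) = 18 + 12 = 30)
G(X, E) = (-8 + E)/(4 + X)
(P(-9, -2)*(-12))*G(10, o) = (-9*(-2)*(-12))*((-8 + 30)/(4 + 10)) = (18*(-12))*(22/14) = -108*22/7 = -216*11/7 = -2376/7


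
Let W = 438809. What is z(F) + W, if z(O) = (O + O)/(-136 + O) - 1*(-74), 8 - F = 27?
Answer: 68026903/155 ≈ 4.3888e+5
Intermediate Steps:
F = -19 (F = 8 - 1*27 = 8 - 27 = -19)
z(O) = 74 + 2*O/(-136 + O) (z(O) = (2*O)/(-136 + O) + 74 = 2*O/(-136 + O) + 74 = 74 + 2*O/(-136 + O))
z(F) + W = 4*(-2516 + 19*(-19))/(-136 - 19) + 438809 = 4*(-2516 - 361)/(-155) + 438809 = 4*(-1/155)*(-2877) + 438809 = 11508/155 + 438809 = 68026903/155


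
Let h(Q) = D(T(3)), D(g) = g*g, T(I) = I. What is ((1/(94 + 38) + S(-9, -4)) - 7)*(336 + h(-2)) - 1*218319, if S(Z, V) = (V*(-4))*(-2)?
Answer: -10197941/44 ≈ -2.3177e+5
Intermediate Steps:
D(g) = g**2
S(Z, V) = 8*V (S(Z, V) = -4*V*(-2) = 8*V)
h(Q) = 9 (h(Q) = 3**2 = 9)
((1/(94 + 38) + S(-9, -4)) - 7)*(336 + h(-2)) - 1*218319 = ((1/(94 + 38) + 8*(-4)) - 7)*(336 + 9) - 1*218319 = ((1/132 - 32) - 7)*345 - 218319 = (-4223/132 - 7)*345 - 218319 = -5147/132*345 - 218319 = -591905/44 - 218319 = -10197941/44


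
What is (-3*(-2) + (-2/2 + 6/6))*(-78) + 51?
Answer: -417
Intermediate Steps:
(-3*(-2) + (-2/2 + 6/6))*(-78) + 51 = (6 + (-2*1/2 + 6*(1/6)))*(-78) + 51 = (6 + (-1 + 1))*(-78) + 51 = (6 + 0)*(-78) + 51 = 6*(-78) + 51 = -468 + 51 = -417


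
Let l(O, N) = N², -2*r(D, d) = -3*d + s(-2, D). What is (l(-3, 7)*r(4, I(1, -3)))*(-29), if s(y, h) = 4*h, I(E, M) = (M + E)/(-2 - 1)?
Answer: 9947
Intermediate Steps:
I(E, M) = -E/3 - M/3 (I(E, M) = (E + M)/(-3) = (E + M)*(-⅓) = -E/3 - M/3)
r(D, d) = -2*D + 3*d/2 (r(D, d) = -(-3*d + 4*D)/2 = -2*D + 3*d/2)
(l(-3, 7)*r(4, I(1, -3)))*(-29) = (7²*(-2*4 + 3*(-⅓*1 - ⅓*(-3))/2))*(-29) = (49*(-8 + 3*(-⅓ + 1)/2))*(-29) = (49*(-8 + (3/2)*(⅔)))*(-29) = (49*(-8 + 1))*(-29) = (49*(-7))*(-29) = -343*(-29) = 9947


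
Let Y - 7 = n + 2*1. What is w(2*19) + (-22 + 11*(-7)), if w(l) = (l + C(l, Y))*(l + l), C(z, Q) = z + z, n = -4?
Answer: 8565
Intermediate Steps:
Y = 5 (Y = 7 + (-4 + 2*1) = 7 + (-4 + 2) = 7 - 2 = 5)
C(z, Q) = 2*z
w(l) = 6*l² (w(l) = (l + 2*l)*(l + l) = (3*l)*(2*l) = 6*l²)
w(2*19) + (-22 + 11*(-7)) = 6*(2*19)² + (-22 + 11*(-7)) = 6*38² + (-22 - 77) = 6*1444 - 99 = 8664 - 99 = 8565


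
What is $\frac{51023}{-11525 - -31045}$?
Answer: $\frac{51023}{19520} \approx 2.6139$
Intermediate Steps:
$\frac{51023}{-11525 - -31045} = \frac{51023}{-11525 + 31045} = \frac{51023}{19520}$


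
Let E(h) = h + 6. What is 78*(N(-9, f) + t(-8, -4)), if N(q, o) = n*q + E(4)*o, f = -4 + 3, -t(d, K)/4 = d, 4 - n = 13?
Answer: 8034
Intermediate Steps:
n = -9 (n = 4 - 1*13 = 4 - 13 = -9)
t(d, K) = -4*d
E(h) = 6 + h
f = -1
N(q, o) = -9*q + 10*o (N(q, o) = -9*q + (6 + 4)*o = -9*q + 10*o)
78*(N(-9, f) + t(-8, -4)) = 78*((-9*(-9) + 10*(-1)) - 4*(-8)) = 78*((81 - 10) + 32) = 78*(71 + 32) = 78*103 = 8034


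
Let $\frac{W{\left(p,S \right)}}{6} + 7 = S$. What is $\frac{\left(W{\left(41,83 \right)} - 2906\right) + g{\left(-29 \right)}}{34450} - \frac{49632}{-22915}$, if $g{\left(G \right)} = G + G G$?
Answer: $\frac{12863751}{6072475} \approx 2.1184$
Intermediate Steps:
$W{\left(p,S \right)} = -42 + 6 S$
$g{\left(G \right)} = G + G^{2}$
$\frac{\left(W{\left(41,83 \right)} - 2906\right) + g{\left(-29 \right)}}{34450} - \frac{49632}{-22915} = \frac{\left(\left(-42 + 6 \cdot 83\right) - 2906\right) - 29 \left(1 - 29\right)}{34450} - \frac{49632}{-22915} = \left(\left(\left(-42 + 498\right) - 2906\right) - -812\right) \frac{1}{34450} - - \frac{49632}{22915} = \left(\left(456 - 2906\right) + 812\right) \frac{1}{34450} + \frac{49632}{22915} = \left(-2450 + 812\right) \frac{1}{34450} + \frac{49632}{22915} = \left(-1638\right) \frac{1}{34450} + \frac{49632}{22915} = - \frac{63}{1325} + \frac{49632}{22915} = \frac{12863751}{6072475}$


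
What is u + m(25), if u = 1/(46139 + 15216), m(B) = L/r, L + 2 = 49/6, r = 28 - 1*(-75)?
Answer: 2270753/37917390 ≈ 0.059887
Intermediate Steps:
r = 103 (r = 28 + 75 = 103)
L = 37/6 (L = -2 + 49/6 = 37/6 ≈ 6.1667)
m(B) = 37/618 (m(B) = (37/6)/103 = (37/6)*(1/103) = 37/618)
u = 1/61355 ≈ 1.6299e-5
u + m(25) = 1/61355 + 37/618 = 2270753/37917390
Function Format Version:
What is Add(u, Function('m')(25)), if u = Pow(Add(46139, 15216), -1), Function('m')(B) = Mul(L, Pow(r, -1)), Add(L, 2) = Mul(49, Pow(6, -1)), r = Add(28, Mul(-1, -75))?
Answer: Rational(2270753, 37917390) ≈ 0.059887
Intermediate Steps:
r = 103 (r = Add(28, 75) = 103)
L = Rational(37, 6) (L = Add(-2, Mul(49, Pow(6, -1))) = Add(-2, Mul(49, Rational(1, 6))) = Add(-2, Rational(49, 6)) = Rational(37, 6) ≈ 6.1667)
Function('m')(B) = Rational(37, 618) (Function('m')(B) = Mul(Rational(37, 6), Pow(103, -1)) = Mul(Rational(37, 6), Rational(1, 103)) = Rational(37, 618))
u = Rational(1, 61355) (u = Pow(61355, -1) = Rational(1, 61355) ≈ 1.6299e-5)
Add(u, Function('m')(25)) = Add(Rational(1, 61355), Rational(37, 618)) = Rational(2270753, 37917390)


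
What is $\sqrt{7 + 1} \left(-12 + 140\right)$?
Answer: $256 \sqrt{2} \approx 362.04$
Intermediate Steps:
$\sqrt{7 + 1} \left(-12 + 140\right) = \sqrt{8} \cdot 128 = 2 \sqrt{2} \cdot 128 = 256 \sqrt{2}$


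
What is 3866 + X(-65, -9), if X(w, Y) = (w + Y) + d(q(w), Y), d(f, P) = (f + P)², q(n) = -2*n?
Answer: 18433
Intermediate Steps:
d(f, P) = (P + f)²
X(w, Y) = Y + w + (Y - 2*w)² (X(w, Y) = (w + Y) + (Y - 2*w)² = (Y + w) + (Y - 2*w)² = Y + w + (Y - 2*w)²)
3866 + X(-65, -9) = 3866 + (-9 - 65 + (-9 - 2*(-65))²) = 3866 + (-9 - 65 + (-9 + 130)²) = 3866 + (-9 - 65 + 121²) = 3866 + (-9 - 65 + 14641) = 3866 + 14567 = 18433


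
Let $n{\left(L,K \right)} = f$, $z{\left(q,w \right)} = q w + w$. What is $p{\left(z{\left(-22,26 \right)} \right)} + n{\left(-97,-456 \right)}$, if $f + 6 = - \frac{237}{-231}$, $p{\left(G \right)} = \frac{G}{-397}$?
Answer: $- \frac{110009}{30569} \approx -3.5987$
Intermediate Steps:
$z{\left(q,w \right)} = w + q w$
$p{\left(G \right)} = - \frac{G}{397}$ ($p{\left(G \right)} = G \left(- \frac{1}{397}\right) = - \frac{G}{397}$)
$f = - \frac{383}{77}$ ($f = -6 - \frac{237}{-231} = -6 - - \frac{79}{77} = -6 + \frac{79}{77} = - \frac{383}{77} \approx -4.974$)
$n{\left(L,K \right)} = - \frac{383}{77}$
$p{\left(z{\left(-22,26 \right)} \right)} + n{\left(-97,-456 \right)} = - \frac{26 \left(1 - 22\right)}{397} - \frac{383}{77} = - \frac{26 \left(-21\right)}{397} - \frac{383}{77} = \left(- \frac{1}{397}\right) \left(-546\right) - \frac{383}{77} = \frac{546}{397} - \frac{383}{77} = - \frac{110009}{30569}$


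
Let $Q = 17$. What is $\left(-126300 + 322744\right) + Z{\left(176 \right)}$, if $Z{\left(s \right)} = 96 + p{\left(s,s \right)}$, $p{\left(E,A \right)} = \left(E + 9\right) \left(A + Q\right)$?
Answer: $232245$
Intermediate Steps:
$p{\left(E,A \right)} = \left(9 + E\right) \left(17 + A\right)$ ($p{\left(E,A \right)} = \left(E + 9\right) \left(A + 17\right) = \left(9 + E\right) \left(17 + A\right)$)
$Z{\left(s \right)} = 249 + s^{2} + 26 s$ ($Z{\left(s \right)} = 96 + \left(153 + 9 s + 17 s + s s\right) = 96 + \left(153 + 9 s + 17 s + s^{2}\right) = 96 + \left(153 + s^{2} + 26 s\right) = 249 + s^{2} + 26 s$)
$\left(-126300 + 322744\right) + Z{\left(176 \right)} = \left(-126300 + 322744\right) + \left(249 + 176^{2} + 26 \cdot 176\right) = 196444 + \left(249 + 30976 + 4576\right) = 196444 + 35801 = 232245$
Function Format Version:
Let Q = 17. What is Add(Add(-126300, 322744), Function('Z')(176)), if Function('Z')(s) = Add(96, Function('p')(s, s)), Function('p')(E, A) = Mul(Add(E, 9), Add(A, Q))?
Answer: 232245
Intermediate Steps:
Function('p')(E, A) = Mul(Add(9, E), Add(17, A)) (Function('p')(E, A) = Mul(Add(E, 9), Add(A, 17)) = Mul(Add(9, E), Add(17, A)))
Function('Z')(s) = Add(249, Pow(s, 2), Mul(26, s)) (Function('Z')(s) = Add(96, Add(153, Mul(9, s), Mul(17, s), Mul(s, s))) = Add(96, Add(153, Mul(9, s), Mul(17, s), Pow(s, 2))) = Add(96, Add(153, Pow(s, 2), Mul(26, s))) = Add(249, Pow(s, 2), Mul(26, s)))
Add(Add(-126300, 322744), Function('Z')(176)) = Add(Add(-126300, 322744), Add(249, Pow(176, 2), Mul(26, 176))) = Add(196444, Add(249, 30976, 4576)) = Add(196444, 35801) = 232245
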